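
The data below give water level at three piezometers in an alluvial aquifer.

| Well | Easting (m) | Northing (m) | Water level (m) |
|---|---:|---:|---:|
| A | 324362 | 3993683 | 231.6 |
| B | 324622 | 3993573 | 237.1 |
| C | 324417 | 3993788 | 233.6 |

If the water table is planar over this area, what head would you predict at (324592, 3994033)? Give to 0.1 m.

Differences from A: to B (Δx, Δy, Δh) = (260, -110, +5.5); to C = (55, 105, +2.0).
Determinant of the coordinate differences = 260·105 − 55·(-110) = 33350.
∂h/∂x = [(+5.5)·105 − (+2.0)·(-110)] / 33350 = +0.02391
∂h/∂y = [260·(+2.0) − 55·(+5.5)] / 33350 = +0.006522
h(324592, 3994033) = 231.6 + (+0.02391)·(230) + (+0.006522)·(350) = 231.6 +5.500 +2.283 = 239.383 m.

239.4 m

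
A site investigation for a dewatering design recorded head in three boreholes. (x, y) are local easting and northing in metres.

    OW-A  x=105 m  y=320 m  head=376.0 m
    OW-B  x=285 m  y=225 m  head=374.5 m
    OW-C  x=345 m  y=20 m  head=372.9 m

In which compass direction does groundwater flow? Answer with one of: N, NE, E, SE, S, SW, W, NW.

Taking OW-A as reference: OW-B−OW-A = (180, -95, -1.5); OW-C−OW-A = (240, -300, -3.1).
Solve a·Δx + b·Δy = Δh: det = 180·(-300) − 240·(-95) = -31200.
∂h/∂x = [(-1.5)·(-300) − (-3.1)·(-95)] / -31200 = -0.004984
∂h/∂y = [180·(-3.1) − 240·(-1.5)] / -31200 = +0.006346
Flow = −∇h = (+0.004984 east, -0.006346 north), which points southeast.

SE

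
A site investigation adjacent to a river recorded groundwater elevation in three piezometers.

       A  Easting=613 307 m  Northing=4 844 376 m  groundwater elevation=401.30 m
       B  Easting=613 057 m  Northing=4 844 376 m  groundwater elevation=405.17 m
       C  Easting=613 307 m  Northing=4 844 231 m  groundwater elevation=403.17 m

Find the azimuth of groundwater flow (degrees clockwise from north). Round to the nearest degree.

050°

∂h/∂x = (405.17 − 401.30) / (613057 − 613307) = -0.01548
∂h/∂y = (403.17 − 401.30) / (4844231 − 4844376) = -0.01290
Flow direction (−∇h) has components (+0.01548 E, +0.01290 N).
Azimuth = atan2(E, N) = atan2(+0.01548, +0.01290) = 50.2° ≈ 050°.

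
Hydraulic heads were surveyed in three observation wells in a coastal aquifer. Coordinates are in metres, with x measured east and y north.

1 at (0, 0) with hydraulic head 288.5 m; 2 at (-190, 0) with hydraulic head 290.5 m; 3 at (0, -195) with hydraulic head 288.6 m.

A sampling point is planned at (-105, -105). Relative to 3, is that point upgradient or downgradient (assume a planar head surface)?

upgradient

∂h/∂x = (290.5 − 288.5) / (-190 − 0) = -0.01053
∂h/∂y = (288.6 − 288.5) / (-195 − 0) = -0.0005128
Head at (-105, -105) = 288.5 + (-0.01053)·(-105) + (-0.0005128)·(-105) = 289.66 m.
That is higher than the 288.6 m at 3, so the point is upgradient.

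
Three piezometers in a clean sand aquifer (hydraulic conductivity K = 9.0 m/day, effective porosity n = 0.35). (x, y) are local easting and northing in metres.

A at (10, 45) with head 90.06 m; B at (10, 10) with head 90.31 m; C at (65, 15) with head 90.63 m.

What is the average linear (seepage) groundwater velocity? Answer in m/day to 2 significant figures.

With h = a·x + b·y + c and A as origin, the differences give:
  0·a + (-35)·b = +0.25
  55·a + (-30)·b = +0.57
Eliminate b (×(-30) and ×(-35), subtract): 1925·a = 12.450 → a = ∂h/∂x = +0.006468
Back-substitute: b = ∂h/∂y = -0.007143.
|∇h| = √(0.006468² + -0.007143²) = 0.009636
Seepage velocity v = K·i/n = 9.0 × 0.009636 / 0.35 = 0.2478 m/day.

0.25 m/day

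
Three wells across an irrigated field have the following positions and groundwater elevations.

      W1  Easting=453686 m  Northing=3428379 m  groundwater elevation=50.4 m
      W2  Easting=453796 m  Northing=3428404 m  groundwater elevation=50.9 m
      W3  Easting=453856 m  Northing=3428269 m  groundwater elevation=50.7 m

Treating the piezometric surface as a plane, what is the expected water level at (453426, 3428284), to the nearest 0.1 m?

49.1 m

Differences from W1: to W2 (Δx, Δy, Δh) = (110, 25, +0.5); to W3 = (170, -110, +0.3).
Solve a·Δx + b·Δy = Δh: det = 110·(-110) − 170·25 = -16350.
∂h/∂x = [(+0.5)·(-110) − (+0.3)·25] / -16350 = +0.003823
∂h/∂y = [110·(+0.3) − 170·(+0.5)] / -16350 = +0.003180
h(453426, 3428284) = 50.4 + (+0.003823)·(-260) + (+0.003180)·(-95) = 50.4 -0.994 -0.302 = 49.104 m.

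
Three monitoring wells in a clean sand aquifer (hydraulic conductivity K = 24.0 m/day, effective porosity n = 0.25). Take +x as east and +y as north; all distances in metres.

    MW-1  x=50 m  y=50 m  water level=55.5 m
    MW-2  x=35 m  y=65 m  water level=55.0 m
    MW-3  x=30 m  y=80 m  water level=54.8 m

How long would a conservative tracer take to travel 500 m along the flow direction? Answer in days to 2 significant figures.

170 days

Differences from MW-1: to MW-2 (Δx, Δy, Δh) = (-15, 15, -0.5); to MW-3 = (-20, 30, -0.7).
Solve a·Δx + b·Δy = Δh: det = (-15)·30 − (-20)·15 = -150.
∂h/∂x = [(-0.5)·30 − (-0.7)·15] / -150 = +0.03000
∂h/∂y = [(-15)·(-0.7) − (-20)·(-0.5)] / -150 = -0.003333
|∇h| = √(0.03000² + -0.003333²) = 0.03018
Seepage velocity v = K·i/n = 24.0 × 0.03018 / 0.25 = 2.897 m/day.
t = 500 / 2.897 = 172.6 days.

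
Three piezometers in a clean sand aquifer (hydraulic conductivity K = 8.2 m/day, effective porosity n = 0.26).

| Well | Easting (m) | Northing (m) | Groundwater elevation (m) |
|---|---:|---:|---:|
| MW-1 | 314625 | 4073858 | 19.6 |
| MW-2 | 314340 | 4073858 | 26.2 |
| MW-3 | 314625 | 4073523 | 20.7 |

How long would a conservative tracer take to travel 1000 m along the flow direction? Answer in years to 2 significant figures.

3.7 years

∂h/∂x = (26.2 − 19.6) / (314340 − 314625) = -0.02316
∂h/∂y = (20.7 − 19.6) / (4073523 − 4073858) = -0.003284
|∇h| = √(-0.02316² + -0.003284²) = 0.02339
Seepage velocity v = K·i/n = 8.2 × 0.02339 / 0.26 = 0.7377 m/day.
t = 1000 / 0.7377 = 1356 days = 3.71 years.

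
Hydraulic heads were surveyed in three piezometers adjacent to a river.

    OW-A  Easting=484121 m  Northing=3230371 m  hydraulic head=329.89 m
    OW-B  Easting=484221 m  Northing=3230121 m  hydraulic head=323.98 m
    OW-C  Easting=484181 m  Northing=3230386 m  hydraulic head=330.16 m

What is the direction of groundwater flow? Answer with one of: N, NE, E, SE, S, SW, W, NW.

S

Differences from OW-A: to OW-B (Δx, Δy, Δh) = (100, -250, -5.91); to OW-C = (60, 15, +0.27).
Determinant of the coordinate differences = 100·15 − 60·(-250) = 16500.
∂h/∂x = [(-5.91)·15 − (+0.27)·(-250)] / 16500 = -0.001282
∂h/∂y = [100·(+0.27) − 60·(-5.91)] / 16500 = +0.02313
Flow = −∇h = (+0.001282 east, -0.02313 north), which points south.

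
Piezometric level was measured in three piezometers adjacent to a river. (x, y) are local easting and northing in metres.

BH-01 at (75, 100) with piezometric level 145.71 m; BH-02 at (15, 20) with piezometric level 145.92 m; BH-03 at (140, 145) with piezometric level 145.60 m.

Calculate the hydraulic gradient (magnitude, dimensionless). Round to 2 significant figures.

Differences from BH-01: to BH-02 (Δx, Δy, Δh) = (-60, -80, +0.21); to BH-03 = (65, 45, -0.11).
Solve a·Δx + b·Δy = Δh: det = (-60)·45 − 65·(-80) = 2500.
∂h/∂x = [(+0.21)·45 − (-0.11)·(-80)] / 2500 = +0.0002600
∂h/∂y = [(-60)·(-0.11) − 65·(+0.21)] / 2500 = -0.002820
|∇h| = √(0.0002600² + -0.002820²) = 0.002832

0.0028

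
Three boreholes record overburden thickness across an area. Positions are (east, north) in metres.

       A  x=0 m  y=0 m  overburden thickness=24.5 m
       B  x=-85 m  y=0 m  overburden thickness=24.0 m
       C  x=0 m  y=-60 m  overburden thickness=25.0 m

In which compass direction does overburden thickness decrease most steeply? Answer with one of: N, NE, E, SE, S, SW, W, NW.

NW

∂d/∂x = (24.0 − 24.5) / (-85 − 0) = +0.005882
∂d/∂y = (25.0 − 24.5) / (-60 − 0) = -0.008333
Steepest decrease is along −∇f = (-0.005882 E, +0.008333 N) → northwest.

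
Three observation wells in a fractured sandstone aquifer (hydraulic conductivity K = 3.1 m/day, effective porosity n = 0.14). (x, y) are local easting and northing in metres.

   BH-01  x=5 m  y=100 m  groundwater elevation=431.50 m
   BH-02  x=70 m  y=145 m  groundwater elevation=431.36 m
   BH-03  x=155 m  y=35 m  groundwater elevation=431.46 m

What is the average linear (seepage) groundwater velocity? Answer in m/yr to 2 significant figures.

Taking BH-01 as reference: BH-02−BH-01 = (65, 45, -0.14); BH-03−BH-01 = (150, -65, -0.04).
Solve a·Δx + b·Δy = Δh: det = 65·(-65) − 150·45 = -10975.
∂h/∂x = [(-0.14)·(-65) − (-0.04)·45] / -10975 = -0.0009932
∂h/∂y = [65·(-0.04) − 150·(-0.14)] / -10975 = -0.001677
|∇h| = √(-0.0009932² + -0.001677²) = 0.001949
Seepage velocity v = K·i/n = 3.1 × 0.001949 / 0.14 = 0.04316 m/day = 15.76 m/yr.

16 m/yr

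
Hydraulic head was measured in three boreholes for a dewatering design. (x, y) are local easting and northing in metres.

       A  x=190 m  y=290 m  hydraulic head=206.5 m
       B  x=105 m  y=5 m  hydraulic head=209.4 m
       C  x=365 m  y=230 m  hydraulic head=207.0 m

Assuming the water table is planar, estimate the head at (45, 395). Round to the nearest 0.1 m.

Differences from A: to B (Δx, Δy, Δh) = (-85, -285, +2.9); to C = (175, -60, +0.5).
Determinant of the coordinate differences = (-85)·(-60) − 175·(-285) = 54975.
∂h/∂x = [(+2.9)·(-60) − (+0.5)·(-285)] / 54975 = -0.0005730
∂h/∂y = [(-85)·(+0.5) − 175·(+2.9)] / 54975 = -0.01000
h(45, 395) = 206.5 + (-0.0005730)·(-145) + (-0.01000)·(105) = 206.5 +0.083 -1.050 = 205.533 m.

205.5 m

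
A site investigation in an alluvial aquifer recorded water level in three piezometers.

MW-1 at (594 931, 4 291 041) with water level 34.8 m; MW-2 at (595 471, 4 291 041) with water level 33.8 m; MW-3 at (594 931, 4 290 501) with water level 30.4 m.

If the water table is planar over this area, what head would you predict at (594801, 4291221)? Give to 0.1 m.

∂h/∂x = (33.8 − 34.8) / (595471 − 594931) = -0.001852
∂h/∂y = (30.4 − 34.8) / (4290501 − 4291041) = +0.008148
h(594801, 4291221) = 34.8 + (-0.001852)·(-130) + (+0.008148)·(180) = 34.8 +0.241 +1.467 = 36.507 m.

36.5 m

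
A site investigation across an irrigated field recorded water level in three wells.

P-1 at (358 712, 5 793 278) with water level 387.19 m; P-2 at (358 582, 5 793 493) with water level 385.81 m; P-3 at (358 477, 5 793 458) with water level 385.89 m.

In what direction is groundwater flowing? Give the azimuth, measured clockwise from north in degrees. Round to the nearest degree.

349°

With h = a·x + b·y + c and P-1 as origin, the differences give:
  (-130)·a + 215·b = -1.38
  (-235)·a + 180·b = -1.30
Eliminate b (×180 and ×215, subtract): 27125·a = 31.100 → a = ∂h/∂x = +0.001147
Back-substitute: b = ∂h/∂y = -0.005725.
Flow direction (−∇h) has components (-0.001147 E, +0.005725 N).
Azimuth = atan2(E, N) = atan2(-0.001147, +0.005725) = 348.7° ≈ 349°.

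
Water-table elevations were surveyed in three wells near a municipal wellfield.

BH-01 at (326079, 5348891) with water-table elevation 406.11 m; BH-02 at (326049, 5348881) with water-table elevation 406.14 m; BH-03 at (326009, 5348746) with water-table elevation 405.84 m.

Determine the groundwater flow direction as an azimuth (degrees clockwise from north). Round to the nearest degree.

Differences from BH-01: to BH-02 (Δx, Δy, Δh) = (-30, -10, +0.03); to BH-03 = (-70, -145, -0.27).
Solve a·Δx + b·Δy = Δh: det = (-30)·(-145) − (-70)·(-10) = 3650.
∂h/∂x = [(+0.03)·(-145) − (-0.27)·(-10)] / 3650 = -0.001932
∂h/∂y = [(-30)·(-0.27) − (-70)·(+0.03)] / 3650 = +0.002795
Flow direction (−∇h) has components (+0.001932 E, -0.002795 N).
Azimuth = atan2(E, N) = atan2(+0.001932, -0.002795) = 145.3° ≈ 145°.

145°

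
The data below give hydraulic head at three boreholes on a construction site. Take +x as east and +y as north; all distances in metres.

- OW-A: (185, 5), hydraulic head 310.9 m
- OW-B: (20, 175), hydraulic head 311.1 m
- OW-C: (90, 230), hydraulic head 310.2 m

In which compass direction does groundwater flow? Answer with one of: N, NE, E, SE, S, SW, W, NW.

Three-point gradient (reference OW-A): Δ to OW-B = (-165, 170, +0.2), Δ to OW-C = (-95, 225, -0.7).
∂h/∂x = -0.007819, ∂h/∂y = -0.006412 (det = -20975).
Flow = −∇h = (+0.007819 east, +0.006412 north), which points northeast.

NE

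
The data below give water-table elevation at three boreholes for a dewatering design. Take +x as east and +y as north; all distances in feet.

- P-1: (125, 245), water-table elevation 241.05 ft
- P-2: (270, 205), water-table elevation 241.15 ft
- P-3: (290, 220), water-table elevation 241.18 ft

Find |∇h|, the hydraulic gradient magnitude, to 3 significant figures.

Taking P-1 as reference: P-2−P-1 = (145, -40, +0.10); P-3−P-1 = (165, -25, +0.13).
Determinant of the coordinate differences = 145·(-25) − 165·(-40) = 2975.
∂h/∂x = [(+0.10)·(-25) − (+0.13)·(-40)] / 2975 = +0.0009076
∂h/∂y = [145·(+0.13) − 165·(+0.10)] / 2975 = +0.0007899
|∇h| = √(0.0009076² + 0.0007899²) = 0.001203

0.00120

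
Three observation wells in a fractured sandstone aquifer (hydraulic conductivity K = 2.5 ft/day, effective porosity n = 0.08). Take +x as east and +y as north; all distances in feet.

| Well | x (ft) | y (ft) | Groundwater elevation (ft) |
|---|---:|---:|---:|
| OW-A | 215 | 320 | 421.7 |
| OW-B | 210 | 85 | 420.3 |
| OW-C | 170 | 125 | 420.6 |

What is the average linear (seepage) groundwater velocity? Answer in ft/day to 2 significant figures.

0.19 ft/day

Differences from OW-A: to OW-B (Δx, Δy, Δh) = (-5, -235, -1.4); to OW-C = (-45, -195, -1.1).
Solve a·Δx + b·Δy = Δh: det = (-5)·(-195) − (-45)·(-235) = -9600.
∂h/∂x = [(-1.4)·(-195) − (-1.1)·(-235)] / -9600 = -0.001510
∂h/∂y = [(-5)·(-1.1) − (-45)·(-1.4)] / -9600 = +0.005990
|∇h| = √(-0.001510² + 0.005990²) = 0.006177
Seepage velocity v = K·i/n = 2.5 × 0.006177 / 0.08 = 0.193 ft/day.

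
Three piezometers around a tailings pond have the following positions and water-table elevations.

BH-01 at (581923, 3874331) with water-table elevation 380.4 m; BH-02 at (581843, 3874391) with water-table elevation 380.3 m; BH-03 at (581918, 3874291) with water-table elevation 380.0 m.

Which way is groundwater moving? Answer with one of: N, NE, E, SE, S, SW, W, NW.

Differences from BH-01: to BH-02 (Δx, Δy, Δh) = (-80, 60, -0.1); to BH-03 = (-5, -40, -0.4).
Determinant of the coordinate differences = (-80)·(-40) − (-5)·60 = 3500.
∂h/∂x = [(-0.1)·(-40) − (-0.4)·60] / 3500 = +0.008000
∂h/∂y = [(-80)·(-0.4) − (-5)·(-0.1)] / 3500 = +0.009000
Flow = −∇h = (-0.008000 east, -0.009000 north), which points southwest.

SW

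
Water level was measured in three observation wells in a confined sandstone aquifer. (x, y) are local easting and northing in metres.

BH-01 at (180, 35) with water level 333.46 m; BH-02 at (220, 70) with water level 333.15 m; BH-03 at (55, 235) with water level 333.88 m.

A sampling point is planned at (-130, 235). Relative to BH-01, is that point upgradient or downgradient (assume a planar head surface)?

Differences from BH-01: to BH-02 (Δx, Δy, Δh) = (40, 35, -0.31); to BH-03 = (-125, 200, +0.42).
Determinant of the coordinate differences = 40·200 − (-125)·35 = 12375.
∂h/∂x = [(-0.31)·200 − (+0.42)·35] / 12375 = -0.006198
∂h/∂y = [40·(+0.42) − (-125)·(-0.31)] / 12375 = -0.001774
Head at (-130, 235) = 333.46 + (-0.006198)·(-310) + (-0.001774)·(200) = 335.03 m.
That is higher than the 333.46 m at BH-01, so the point is upgradient.

upgradient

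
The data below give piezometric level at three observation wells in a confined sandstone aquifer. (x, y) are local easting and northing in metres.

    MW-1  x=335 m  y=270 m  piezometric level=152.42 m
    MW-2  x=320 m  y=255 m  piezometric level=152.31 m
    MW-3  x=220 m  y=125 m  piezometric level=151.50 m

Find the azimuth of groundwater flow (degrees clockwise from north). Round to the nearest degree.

242°

With h = a·x + b·y + c and MW-1 as origin, the differences give:
  (-15)·a + (-15)·b = -0.11
  (-115)·a + (-145)·b = -0.92
Eliminate b (×(-145) and ×(-15), subtract): 450·a = 2.150 → a = ∂h/∂x = +0.004778
Back-substitute: b = ∂h/∂y = +0.002556.
Flow direction (−∇h) has components (-0.004778 E, -0.002556 N).
Azimuth = atan2(E, N) = atan2(-0.004778, -0.002556) = 241.9° ≈ 242°.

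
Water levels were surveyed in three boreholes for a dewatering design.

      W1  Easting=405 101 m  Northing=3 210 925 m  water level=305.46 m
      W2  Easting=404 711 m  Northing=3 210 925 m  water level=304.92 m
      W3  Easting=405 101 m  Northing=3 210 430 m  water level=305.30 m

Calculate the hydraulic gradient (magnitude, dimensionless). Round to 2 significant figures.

0.0014

∂h/∂x = (304.92 − 305.46) / (404711 − 405101) = +0.001385
∂h/∂y = (305.30 − 305.46) / (3210430 − 3210925) = +0.0003232
|∇h| = √(0.001385² + 0.0003232²) = 0.001422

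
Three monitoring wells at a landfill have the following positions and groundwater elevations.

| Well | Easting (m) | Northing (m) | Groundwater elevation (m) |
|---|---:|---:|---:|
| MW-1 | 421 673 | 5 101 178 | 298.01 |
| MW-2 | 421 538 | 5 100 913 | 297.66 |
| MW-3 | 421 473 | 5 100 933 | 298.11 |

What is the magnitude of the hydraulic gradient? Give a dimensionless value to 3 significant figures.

0.00702

Taking MW-1 as reference: MW-2−MW-1 = (-135, -265, -0.35); MW-3−MW-1 = (-200, -245, +0.10).
Determinant of the coordinate differences = (-135)·(-245) − (-200)·(-265) = -19925.
∂h/∂x = [(-0.35)·(-245) − (+0.10)·(-265)] / -19925 = -0.005634
∂h/∂y = [(-135)·(+0.10) − (-200)·(-0.35)] / -19925 = +0.004191
|∇h| = √(-0.005634² + 0.004191²) = 0.007022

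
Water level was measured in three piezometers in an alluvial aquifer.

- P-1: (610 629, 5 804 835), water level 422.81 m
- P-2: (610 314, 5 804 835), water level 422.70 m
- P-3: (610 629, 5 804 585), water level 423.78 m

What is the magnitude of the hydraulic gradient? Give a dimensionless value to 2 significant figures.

∂h/∂x = (422.70 − 422.81) / (610314 − 610629) = +0.0003492
∂h/∂y = (423.78 − 422.81) / (5804585 − 5804835) = -0.003880
|∇h| = √(0.0003492² + -0.003880²) = 0.003896

0.0039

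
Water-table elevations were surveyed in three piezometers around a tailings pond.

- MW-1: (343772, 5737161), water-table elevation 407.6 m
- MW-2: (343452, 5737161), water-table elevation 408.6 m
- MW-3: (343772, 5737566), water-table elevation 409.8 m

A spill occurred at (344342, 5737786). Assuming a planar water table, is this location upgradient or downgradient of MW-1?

upgradient

∂h/∂x = (408.6 − 407.6) / (343452 − 343772) = -0.003125
∂h/∂y = (409.8 − 407.6) / (5737566 − 5737161) = +0.005432
Head at (344342, 5737786) = 407.6 + (-0.003125)·(570) + (+0.005432)·(625) = 409.21 m.
That is higher than the 407.6 m at MW-1, so the point is upgradient.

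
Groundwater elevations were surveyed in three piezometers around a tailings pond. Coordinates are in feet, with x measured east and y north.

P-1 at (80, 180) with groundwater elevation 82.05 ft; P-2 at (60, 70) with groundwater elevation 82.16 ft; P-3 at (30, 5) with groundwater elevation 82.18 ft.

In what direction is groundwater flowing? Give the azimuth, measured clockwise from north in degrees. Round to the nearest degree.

Taking P-1 as reference: P-2−P-1 = (-20, -110, +0.11); P-3−P-1 = (-50, -175, +0.13).
Determinant of the coordinate differences = (-20)·(-175) − (-50)·(-110) = -2000.
∂h/∂x = [(+0.11)·(-175) − (+0.13)·(-110)] / -2000 = +0.002475
∂h/∂y = [(-20)·(+0.13) − (-50)·(+0.11)] / -2000 = -0.001450
Flow direction (−∇h) has components (-0.002475 E, +0.001450 N).
Azimuth = atan2(E, N) = atan2(-0.002475, +0.001450) = 300.4° ≈ 300°.

300°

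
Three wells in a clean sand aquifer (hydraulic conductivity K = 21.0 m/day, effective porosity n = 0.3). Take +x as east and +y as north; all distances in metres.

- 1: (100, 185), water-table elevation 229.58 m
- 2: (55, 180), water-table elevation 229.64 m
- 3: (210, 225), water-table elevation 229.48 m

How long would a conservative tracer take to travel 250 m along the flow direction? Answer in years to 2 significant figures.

Differences from 1: to 2 (Δx, Δy, Δh) = (-45, -5, +0.06); to 3 = (110, 40, -0.10).
Determinant of the coordinate differences = (-45)·40 − 110·(-5) = -1250.
∂h/∂x = [(+0.06)·40 − (-0.10)·(-5)] / -1250 = -0.001520
∂h/∂y = [(-45)·(-0.10) − 110·(+0.06)] / -1250 = +0.001680
|∇h| = √(-0.001520² + 0.001680²) = 0.002266
Seepage velocity v = K·i/n = 21.0 × 0.002266 / 0.3 = 0.1586 m/day.
t = 250 / 0.1586 = 1576 days = 4.31 years.

4.3 years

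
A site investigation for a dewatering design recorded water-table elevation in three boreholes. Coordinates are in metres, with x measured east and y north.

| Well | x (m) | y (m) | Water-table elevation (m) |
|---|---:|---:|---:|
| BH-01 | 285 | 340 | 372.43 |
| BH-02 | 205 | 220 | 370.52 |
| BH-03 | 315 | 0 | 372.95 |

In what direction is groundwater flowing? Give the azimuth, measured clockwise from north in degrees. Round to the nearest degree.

With h = a·x + b·y + c and BH-01 as origin, the differences give:
  (-80)·a + (-120)·b = -1.91
  30·a + (-340)·b = +0.52
Eliminate b (×(-340) and ×(-120), subtract): 30800·a = 711.800 → a = ∂h/∂x = +0.02311
Back-substitute: b = ∂h/∂y = +0.0005097.
Flow direction (−∇h) has components (-0.02311 E, -0.0005097 N).
Azimuth = atan2(E, N) = atan2(-0.02311, -0.0005097) = 268.7° ≈ 269°.

269°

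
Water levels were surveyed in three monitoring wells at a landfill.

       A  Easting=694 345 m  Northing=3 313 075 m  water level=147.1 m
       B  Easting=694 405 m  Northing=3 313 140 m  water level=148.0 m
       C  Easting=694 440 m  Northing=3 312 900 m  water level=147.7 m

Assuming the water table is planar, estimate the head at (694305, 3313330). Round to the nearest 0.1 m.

Differences from A: to B (Δx, Δy, Δh) = (60, 65, +0.9); to C = (95, -175, +0.6).
Determinant of the coordinate differences = 60·(-175) − 95·65 = -16675.
∂h/∂x = [(+0.9)·(-175) − (+0.6)·65] / -16675 = +0.01178
∂h/∂y = [60·(+0.6) − 95·(+0.9)] / -16675 = +0.002969
h(694305, 3313330) = 147.1 + (+0.01178)·(-40) + (+0.002969)·(255) = 147.1 -0.471 +0.757 = 147.386 m.

147.4 m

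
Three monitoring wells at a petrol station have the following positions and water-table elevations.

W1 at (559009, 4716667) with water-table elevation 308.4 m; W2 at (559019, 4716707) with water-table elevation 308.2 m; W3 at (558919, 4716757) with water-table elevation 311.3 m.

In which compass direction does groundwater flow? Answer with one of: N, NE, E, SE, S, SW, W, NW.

E

Differences from W1: to W2 (Δx, Δy, Δh) = (10, 40, -0.2); to W3 = (-90, 90, +2.9).
Solve a·Δx + b·Δy = Δh: det = 10·90 − (-90)·40 = 4500.
∂h/∂x = [(-0.2)·90 − (+2.9)·40] / 4500 = -0.02978
∂h/∂y = [10·(+2.9) − (-90)·(-0.2)] / 4500 = +0.002444
Flow = −∇h = (+0.02978 east, -0.002444 north), which points east.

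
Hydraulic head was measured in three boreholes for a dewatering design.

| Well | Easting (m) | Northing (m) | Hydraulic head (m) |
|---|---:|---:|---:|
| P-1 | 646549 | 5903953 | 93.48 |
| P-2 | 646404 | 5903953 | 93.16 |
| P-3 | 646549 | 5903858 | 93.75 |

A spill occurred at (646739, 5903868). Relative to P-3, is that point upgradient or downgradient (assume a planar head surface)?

∂h/∂x = (93.16 − 93.48) / (646404 − 646549) = +0.002207
∂h/∂y = (93.75 − 93.48) / (5903858 − 5903953) = -0.002842
Head at (646739, 5903868) = 93.48 + (+0.002207)·(190) + (-0.002842)·(-85) = 94.14 m.
That is higher than the 93.75 m at P-3, so the point is upgradient.

upgradient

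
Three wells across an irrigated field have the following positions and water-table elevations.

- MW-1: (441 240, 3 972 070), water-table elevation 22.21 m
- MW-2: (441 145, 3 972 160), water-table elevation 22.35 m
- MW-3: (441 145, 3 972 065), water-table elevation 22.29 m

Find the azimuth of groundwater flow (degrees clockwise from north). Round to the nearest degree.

126°

Differences from MW-1: to MW-2 (Δx, Δy, Δh) = (-95, 90, +0.14); to MW-3 = (-95, -5, +0.08).
Determinant of the coordinate differences = (-95)·(-5) − (-95)·90 = 9025.
∂h/∂x = [(+0.14)·(-5) − (+0.08)·90] / 9025 = -0.0008753
∂h/∂y = [(-95)·(+0.08) − (-95)·(+0.14)] / 9025 = +0.0006316
Flow direction (−∇h) has components (+0.0008753 E, -0.0006316 N).
Azimuth = atan2(E, N) = atan2(+0.0008753, -0.0006316) = 125.8° ≈ 126°.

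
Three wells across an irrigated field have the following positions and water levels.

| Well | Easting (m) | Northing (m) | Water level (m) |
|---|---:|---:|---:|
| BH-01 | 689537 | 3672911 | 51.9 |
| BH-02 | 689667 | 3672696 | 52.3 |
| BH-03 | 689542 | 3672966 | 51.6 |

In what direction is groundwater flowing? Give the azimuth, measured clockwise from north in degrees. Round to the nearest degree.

046°

With h = a·x + b·y + c and BH-01 as origin, the differences give:
  130·a + (-215)·b = +0.4
  5·a + 55·b = -0.3
Eliminate b (×55 and ×(-215), subtract): 8225·a = -42.50 → a = ∂h/∂x = -0.005167
Back-substitute: b = ∂h/∂y = -0.004985.
Flow direction (−∇h) has components (+0.005167 E, +0.004985 N).
Azimuth = atan2(E, N) = atan2(+0.005167, +0.004985) = 46.0° ≈ 046°.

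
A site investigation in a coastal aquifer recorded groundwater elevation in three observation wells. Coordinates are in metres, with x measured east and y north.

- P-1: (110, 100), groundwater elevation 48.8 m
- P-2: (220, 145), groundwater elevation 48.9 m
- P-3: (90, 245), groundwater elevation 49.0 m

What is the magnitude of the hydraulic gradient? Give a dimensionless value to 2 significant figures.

0.0015

Differences from P-1: to P-2 (Δx, Δy, Δh) = (110, 45, +0.1); to P-3 = (-20, 145, +0.2).
Solve a·Δx + b·Δy = Δh: det = 110·145 − (-20)·45 = 16850.
∂h/∂x = [(+0.1)·145 − (+0.2)·45] / 16850 = +0.0003264
∂h/∂y = [110·(+0.2) − (-20)·(+0.1)] / 16850 = +0.001424
|∇h| = √(0.0003264² + 0.001424²) = 0.001461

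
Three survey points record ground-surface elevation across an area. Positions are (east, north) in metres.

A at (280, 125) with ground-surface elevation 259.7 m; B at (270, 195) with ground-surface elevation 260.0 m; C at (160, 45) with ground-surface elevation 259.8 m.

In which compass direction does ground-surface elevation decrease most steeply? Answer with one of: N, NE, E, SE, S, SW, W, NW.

Differences from A: to B (Δx, Δy, Δh) = (-10, 70, +0.3); to C = (-120, -80, +0.1).
Determinant of the coordinate differences = (-10)·(-80) − (-120)·70 = 9200.
∂z/∂x = [(+0.3)·(-80) − (+0.1)·70] / 9200 = -0.003370
∂z/∂y = [(-10)·(+0.1) − (-120)·(+0.3)] / 9200 = +0.003804
Steepest decrease is along −∇f = (+0.003370 E, -0.003804 N) → southeast.

SE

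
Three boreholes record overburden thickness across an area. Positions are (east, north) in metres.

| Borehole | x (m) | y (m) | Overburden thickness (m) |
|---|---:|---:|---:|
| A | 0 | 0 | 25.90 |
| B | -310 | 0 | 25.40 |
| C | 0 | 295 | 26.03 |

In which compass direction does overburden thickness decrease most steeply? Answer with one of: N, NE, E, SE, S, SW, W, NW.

∂d/∂x = (25.40 − 25.90) / (-310 − 0) = +0.001613
∂d/∂y = (26.03 − 25.90) / (295 − 0) = +0.0004407
Steepest decrease is along −∇f = (-0.001613 E, -0.0004407 N) → west.

W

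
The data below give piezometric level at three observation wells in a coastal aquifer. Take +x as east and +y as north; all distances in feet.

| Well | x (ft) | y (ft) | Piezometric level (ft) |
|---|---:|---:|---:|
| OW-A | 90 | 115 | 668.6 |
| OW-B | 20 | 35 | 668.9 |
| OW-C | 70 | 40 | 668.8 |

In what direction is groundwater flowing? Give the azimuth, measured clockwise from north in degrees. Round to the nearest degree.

039°

With h = a·x + b·y + c and OW-A as origin, the differences give:
  (-70)·a + (-80)·b = +0.3
  (-20)·a + (-75)·b = +0.2
Eliminate b (×(-75) and ×(-80), subtract): 3650·a = -6.50 → a = ∂h/∂x = -0.001781
Back-substitute: b = ∂h/∂y = -0.002192.
Flow direction (−∇h) has components (+0.001781 E, +0.002192 N).
Azimuth = atan2(E, N) = atan2(+0.001781, +0.002192) = 39.1° ≈ 039°.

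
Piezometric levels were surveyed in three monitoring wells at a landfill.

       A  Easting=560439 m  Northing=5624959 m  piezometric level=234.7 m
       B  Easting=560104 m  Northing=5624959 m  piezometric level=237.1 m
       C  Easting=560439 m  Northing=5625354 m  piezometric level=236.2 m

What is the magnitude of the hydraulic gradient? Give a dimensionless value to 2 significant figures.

0.0081

∂h/∂x = (237.1 − 234.7) / (560104 − 560439) = -0.007164
∂h/∂y = (236.2 − 234.7) / (5625354 − 5624959) = +0.003797
|∇h| = √(-0.007164² + 0.003797²) = 0.008108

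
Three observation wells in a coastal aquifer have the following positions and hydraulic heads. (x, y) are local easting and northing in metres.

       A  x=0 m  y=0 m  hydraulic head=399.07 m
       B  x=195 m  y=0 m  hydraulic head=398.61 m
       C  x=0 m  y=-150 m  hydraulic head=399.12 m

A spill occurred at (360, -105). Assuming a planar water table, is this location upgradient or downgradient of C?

∂h/∂x = (398.61 − 399.07) / (195 − 0) = -0.002359
∂h/∂y = (399.12 − 399.07) / (-150 − 0) = -0.0003333
Head at (360, -105) = 399.07 + (-0.002359)·(360) + (-0.0003333)·(-105) = 398.26 m.
That is lower than the 399.12 m at C, so the point is downgradient.

downgradient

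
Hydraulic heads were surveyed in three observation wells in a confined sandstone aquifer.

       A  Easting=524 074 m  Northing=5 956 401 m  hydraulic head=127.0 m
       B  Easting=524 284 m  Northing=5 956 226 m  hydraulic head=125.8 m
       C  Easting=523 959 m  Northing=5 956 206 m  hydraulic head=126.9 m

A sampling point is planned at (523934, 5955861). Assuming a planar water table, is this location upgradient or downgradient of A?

downgradient

With h = a·x + b·y + c and A as origin, the differences give:
  210·a + (-175)·b = -1.2
  (-115)·a + (-195)·b = -0.1
Eliminate b (×(-195) and ×(-175), subtract): -61075·a = 216.50 → a = ∂h/∂x = -0.003545
Back-substitute: b = ∂h/∂y = +0.002603.
Head at (523934, 5955861) = 127.0 + (-0.003545)·(-140) + (+0.002603)·(-540) = 126.09 m.
That is lower than the 127.0 m at A, so the point is downgradient.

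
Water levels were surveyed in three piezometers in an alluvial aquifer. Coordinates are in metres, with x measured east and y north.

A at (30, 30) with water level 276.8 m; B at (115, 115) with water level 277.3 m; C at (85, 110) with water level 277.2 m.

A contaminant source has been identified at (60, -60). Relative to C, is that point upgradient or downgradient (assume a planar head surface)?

downgradient

Three-point gradient (reference A): Δ to B = (85, 85, +0.5), Δ to C = (55, 80, +0.4).
∂h/∂x = +0.002824, ∂h/∂y = +0.003059 (det = 2125).
Head at (60, -60) = 276.8 + (+0.002824)·(30) + (+0.003059)·(-90) = 276.61 m.
That is lower than the 277.2 m at C, so the point is downgradient.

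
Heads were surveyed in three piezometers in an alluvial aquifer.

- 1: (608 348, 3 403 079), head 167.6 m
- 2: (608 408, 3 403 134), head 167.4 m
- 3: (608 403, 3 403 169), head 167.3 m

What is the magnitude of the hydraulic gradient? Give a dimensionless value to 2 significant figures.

Taking 1 as reference: 2−1 = (60, 55, -0.2); 3−1 = (55, 90, -0.3).
Determinant of the coordinate differences = 60·90 − 55·55 = 2375.
∂h/∂x = [(-0.2)·90 − (-0.3)·55] / 2375 = -0.0006316
∂h/∂y = [60·(-0.3) − 55·(-0.2)] / 2375 = -0.002947
|∇h| = √(-0.0006316² + -0.002947²) = 0.003014

0.0030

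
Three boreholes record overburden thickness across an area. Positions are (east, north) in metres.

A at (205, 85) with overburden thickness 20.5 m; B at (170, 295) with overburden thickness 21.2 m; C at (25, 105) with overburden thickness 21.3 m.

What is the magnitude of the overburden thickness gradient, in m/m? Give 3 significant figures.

0.00492 m/m

Differences from A: to B (Δx, Δy, Δh) = (-35, 210, +0.7); to C = (-180, 20, +0.8).
Solve a·Δx + b·Δy = Δd: det = (-35)·20 − (-180)·210 = 37100.
∂d/∂x = [(+0.7)·20 − (+0.8)·210] / 37100 = -0.004151
∂d/∂y = [(-35)·(+0.8) − (-180)·(+0.7)] / 37100 = +0.002642
|∇f| = √(-0.004151² + 0.002642²) = 0.00492 m/m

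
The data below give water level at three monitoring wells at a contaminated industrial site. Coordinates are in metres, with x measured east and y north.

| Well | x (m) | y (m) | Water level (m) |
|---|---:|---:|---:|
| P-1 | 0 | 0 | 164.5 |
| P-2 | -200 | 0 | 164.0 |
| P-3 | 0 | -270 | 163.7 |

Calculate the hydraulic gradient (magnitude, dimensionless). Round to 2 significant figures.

0.0039

∂h/∂x = (164.0 − 164.5) / (-200 − 0) = +0.002500
∂h/∂y = (163.7 − 164.5) / (-270 − 0) = +0.002963
|∇h| = √(0.002500² + 0.002963²) = 0.003877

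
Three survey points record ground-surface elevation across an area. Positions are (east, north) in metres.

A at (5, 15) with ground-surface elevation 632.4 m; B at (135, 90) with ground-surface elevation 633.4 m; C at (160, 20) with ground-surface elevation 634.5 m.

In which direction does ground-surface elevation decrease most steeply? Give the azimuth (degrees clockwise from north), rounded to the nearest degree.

308°

Three-point gradient (reference A): Δ to B = (130, 75, +1.0), Δ to C = (155, 5, +2.1).
∂z/∂x = +0.01390, ∂z/∂y = -0.01075 (det = -10975).
Steepest decrease is along −∇f: components (-0.01390 E, +0.01075 N).
Azimuth = atan2(-0.01390, +0.01075) = 307.7° ≈ 308°.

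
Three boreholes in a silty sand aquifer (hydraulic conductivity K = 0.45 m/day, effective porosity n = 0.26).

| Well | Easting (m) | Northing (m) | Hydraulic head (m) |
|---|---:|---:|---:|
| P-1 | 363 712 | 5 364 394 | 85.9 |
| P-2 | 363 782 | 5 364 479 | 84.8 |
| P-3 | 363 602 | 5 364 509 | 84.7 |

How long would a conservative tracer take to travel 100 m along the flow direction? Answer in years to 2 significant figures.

13 years

Three-point gradient (reference P-1): Δ to P-2 = (70, 85, -1.1), Δ to P-3 = (-110, 115, -1.2).
∂h/∂x = -0.001408, ∂h/∂y = -0.01178 (det = 17400).
|∇h| = √(-0.001408² + -0.01178²) = 0.01186
Seepage velocity v = K·i/n = 0.45 × 0.01186 / 0.26 = 0.02053 m/day.
t = 100 / 0.02053 = 4871 days = 13.3 years.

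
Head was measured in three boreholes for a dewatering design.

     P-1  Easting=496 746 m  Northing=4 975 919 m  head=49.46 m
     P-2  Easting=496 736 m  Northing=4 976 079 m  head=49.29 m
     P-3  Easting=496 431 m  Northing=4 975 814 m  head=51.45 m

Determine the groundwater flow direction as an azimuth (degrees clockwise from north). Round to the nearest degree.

Taking P-1 as reference: P-2−P-1 = (-10, 160, -0.17); P-3−P-1 = (-315, -105, +1.99).
Determinant of the coordinate differences = (-10)·(-105) − (-315)·160 = 51450.
∂h/∂x = [(-0.17)·(-105) − (+1.99)·160] / 51450 = -0.005842
∂h/∂y = [(-10)·(+1.99) − (-315)·(-0.17)] / 51450 = -0.001428
Flow direction (−∇h) has components (+0.005842 E, +0.001428 N).
Azimuth = atan2(E, N) = atan2(+0.005842, +0.001428) = 76.3° ≈ 076°.

076°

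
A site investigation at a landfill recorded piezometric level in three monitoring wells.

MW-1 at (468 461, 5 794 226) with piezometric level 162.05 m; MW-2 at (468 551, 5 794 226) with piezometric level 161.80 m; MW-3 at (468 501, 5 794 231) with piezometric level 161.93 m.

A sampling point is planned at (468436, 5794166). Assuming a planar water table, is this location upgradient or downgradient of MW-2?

upgradient

Taking MW-1 as reference: MW-2−MW-1 = (90, 0, -0.25); MW-3−MW-1 = (40, 5, -0.12).
Determinant of the coordinate differences = 90·5 − 40·0 = 450.
∂h/∂x = [(-0.25)·5 − (-0.12)·0] / 450 = -0.002778
∂h/∂y = [90·(-0.12) − 40·(-0.25)] / 450 = -0.001778
Head at (468436, 5794166) = 162.05 + (-0.002778)·(-25) + (-0.001778)·(-60) = 162.23 m.
That is higher than the 161.80 m at MW-2, so the point is upgradient.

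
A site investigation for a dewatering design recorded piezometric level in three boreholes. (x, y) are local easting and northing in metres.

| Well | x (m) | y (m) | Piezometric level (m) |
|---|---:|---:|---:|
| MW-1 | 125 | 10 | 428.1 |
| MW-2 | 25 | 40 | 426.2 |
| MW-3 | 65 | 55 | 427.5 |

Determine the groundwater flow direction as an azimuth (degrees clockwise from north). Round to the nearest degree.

231°

Taking MW-1 as reference: MW-2−MW-1 = (-100, 30, -1.9); MW-3−MW-1 = (-60, 45, -0.6).
Solve a·Δx + b·Δy = Δh: det = (-100)·45 − (-60)·30 = -2700.
∂h/∂x = [(-1.9)·45 − (-0.6)·30] / -2700 = +0.02500
∂h/∂y = [(-100)·(-0.6) − (-60)·(-1.9)] / -2700 = +0.02000
Flow direction (−∇h) has components (-0.02500 E, -0.02000 N).
Azimuth = atan2(E, N) = atan2(-0.02500, -0.02000) = 231.3° ≈ 231°.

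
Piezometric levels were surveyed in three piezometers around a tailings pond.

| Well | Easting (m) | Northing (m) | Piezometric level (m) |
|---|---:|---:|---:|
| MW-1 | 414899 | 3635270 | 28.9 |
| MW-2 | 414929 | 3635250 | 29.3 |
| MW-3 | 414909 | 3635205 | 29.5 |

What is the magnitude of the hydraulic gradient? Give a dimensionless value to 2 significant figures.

Taking MW-1 as reference: MW-2−MW-1 = (30, -20, +0.4); MW-3−MW-1 = (10, -65, +0.6).
Solve a·Δx + b·Δy = Δh: det = 30·(-65) − 10·(-20) = -1750.
∂h/∂x = [(+0.4)·(-65) − (+0.6)·(-20)] / -1750 = +0.008000
∂h/∂y = [30·(+0.6) − 10·(+0.4)] / -1750 = -0.008000
|∇h| = √(0.008000² + -0.008000²) = 0.01131

0.011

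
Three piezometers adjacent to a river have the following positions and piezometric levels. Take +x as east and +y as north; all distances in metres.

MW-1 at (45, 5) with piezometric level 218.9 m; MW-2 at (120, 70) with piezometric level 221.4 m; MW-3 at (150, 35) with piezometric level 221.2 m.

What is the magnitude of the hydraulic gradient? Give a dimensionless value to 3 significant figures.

0.0255

Taking MW-1 as reference: MW-2−MW-1 = (75, 65, +2.5); MW-3−MW-1 = (105, 30, +2.3).
Solve a·Δx + b·Δy = Δh: det = 75·30 − 105·65 = -4575.
∂h/∂x = [(+2.5)·30 − (+2.3)·65] / -4575 = +0.01628
∂h/∂y = [75·(+2.3) − 105·(+2.5)] / -4575 = +0.01967
|∇h| = √(0.01628² + 0.01967²) = 0.02553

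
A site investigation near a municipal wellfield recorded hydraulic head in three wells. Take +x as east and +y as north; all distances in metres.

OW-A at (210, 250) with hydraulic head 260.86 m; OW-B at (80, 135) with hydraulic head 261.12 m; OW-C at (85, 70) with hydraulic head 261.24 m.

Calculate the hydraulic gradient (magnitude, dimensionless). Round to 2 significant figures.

Differences from OW-A: to OW-B (Δx, Δy, Δh) = (-130, -115, +0.26); to OW-C = (-125, -180, +0.38).
Solve a·Δx + b·Δy = Δh: det = (-130)·(-180) − (-125)·(-115) = 9025.
∂h/∂x = [(+0.26)·(-180) − (+0.38)·(-115)] / 9025 = -0.0003435
∂h/∂y = [(-130)·(+0.38) − (-125)·(+0.26)] / 9025 = -0.001873
|∇h| = √(-0.0003435² + -0.001873²) = 0.001904

0.0019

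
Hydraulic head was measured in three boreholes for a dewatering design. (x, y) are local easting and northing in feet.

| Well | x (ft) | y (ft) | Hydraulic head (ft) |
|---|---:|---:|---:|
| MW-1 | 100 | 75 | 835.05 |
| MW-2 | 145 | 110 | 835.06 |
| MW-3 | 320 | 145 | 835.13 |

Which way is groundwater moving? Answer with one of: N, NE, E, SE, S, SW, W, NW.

Three-point gradient (reference MW-1): Δ to MW-2 = (45, 35, +0.01), Δ to MW-3 = (220, 70, +0.08).
∂h/∂x = +0.0004615, ∂h/∂y = -0.0003077 (det = -4550).
Flow = −∇h = (-0.0004615 east, +0.0003077 north), which points northwest.

NW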